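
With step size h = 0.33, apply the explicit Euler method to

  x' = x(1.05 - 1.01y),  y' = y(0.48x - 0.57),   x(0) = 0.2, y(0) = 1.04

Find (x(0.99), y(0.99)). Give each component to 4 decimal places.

Euler on (x,y): x_{n+1} = x_n + h·x', y_{n+1} = y_n + h·y'.
0.000000: (0.200000, 1.040000); f=(-0.000080, -0.492960) → (0.199974, 0.877323)
0.330000: (0.199974, 0.877323); f=(0.032776, -0.415862) → (0.210790, 0.740089)
0.660000: (0.210790, 0.740089); f=(0.063766, -0.346969) → (0.231833, 0.625589)
(x(0.99), y(0.99)) ≈ (0.2318, 0.6256)

0.2318, 0.6256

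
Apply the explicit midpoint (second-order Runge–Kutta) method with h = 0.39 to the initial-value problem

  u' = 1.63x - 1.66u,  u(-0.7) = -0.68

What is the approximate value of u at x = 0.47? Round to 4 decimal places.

Midpoint: k1 = f(x_n, u_n); k2 = f(x_n + h/2, u_n + (h/2)·k1); u_{n+1} = u_n + h·k2.
x=-0.700000, u=-0.680000:
  k1 = f(-0.700000, -0.680000) = -0.012200
  k2 = f(-0.505000, -0.682379) = 0.309599
  u ← -0.680000 + 0.39·0.309599 = -0.559256
x=-0.310000, u=-0.559256:
  k1 = f(-0.310000, -0.559256) = 0.423066
  k2 = f(-0.115000, -0.476759) = 0.603969
  u ← -0.559256 + 0.39·0.603969 = -0.323708
x=0.080000, u=-0.323708:
  k1 = f(0.080000, -0.323708) = 0.667756
  k2 = f(0.275000, -0.193496) = 0.769453
  u ← -0.323708 + 0.39·0.769453 = -0.023622
u(0.47) ≈ -0.0236

-0.0236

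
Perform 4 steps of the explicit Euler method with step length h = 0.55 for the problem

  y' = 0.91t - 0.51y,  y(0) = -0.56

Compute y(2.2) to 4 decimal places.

1.2144

Euler: y_{n+1} = y_n + h·f(t_n, y_n).
t=0.000000, y=-0.560000: f=0.285600 → y ← -0.560000 + 0.55·0.285600 = -0.402920
t=0.550000, y=-0.402920: f=0.705989 → y ← -0.402920 + 0.55·0.705989 = -0.014626
t=1.100000, y=-0.014626: f=1.008459 → y ← -0.014626 + 0.55·1.008459 = 0.540027
t=1.650000, y=0.540027: f=1.226086 → y ← 0.540027 + 0.55·1.226086 = 1.214374
y(2.2) ≈ 1.2144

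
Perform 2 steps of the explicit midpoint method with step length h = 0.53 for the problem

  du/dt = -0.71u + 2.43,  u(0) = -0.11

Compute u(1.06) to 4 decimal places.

Midpoint: k1 = f(t_n, u_n); k2 = f(t_n + h/2, u_n + (h/2)·k1); u_{n+1} = u_n + h·k2.
t=0.000000, u=-0.110000:
  k1 = f(0.000000, -0.110000) = 2.508100
  k2 = f(0.265000, 0.554647) = 2.036201
  u ← -0.110000 + 0.53·2.036201 = 0.969187
t=0.530000, u=0.969187:
  k1 = f(0.530000, 0.969187) = 1.741878
  k2 = f(0.795000, 1.430784) = 1.414143
  u ← 0.969187 + 0.53·1.414143 = 1.718682
u(1.06) ≈ 1.7187

1.7187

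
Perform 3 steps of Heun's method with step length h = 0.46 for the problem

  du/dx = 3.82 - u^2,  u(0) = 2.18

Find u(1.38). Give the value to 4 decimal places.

2.0784

Heun: k1 = f(x_n, u_n); k2 = f(x_n + h, u_n + h·k1); u_{n+1} = u_n + (h/2)·(k1 + k2).
x=0.000000, u=2.180000:
  k1 = f(0.000000, 2.180000) = -0.932400
  k2 = f(0.460000, 1.751096) = 0.753663
  u ← 2.180000 + (0.46/2)·(-0.932400 + 0.753663) = 2.138890
x=0.460000, u=2.138890:
  k1 = f(0.460000, 2.138890) = -0.754852
  k2 = f(0.920000, 1.791658) = 0.609960
  u ← 2.138890 + (0.46/2)·(-0.754852 + 0.609960) = 2.105565
x=0.920000, u=2.105565:
  k1 = f(0.920000, 2.105565) = -0.613405
  k2 = f(1.380000, 1.823399) = 0.495216
  u ← 2.105565 + (0.46/2)·(-0.613405 + 0.495216) = 2.078382
u(1.38) ≈ 2.0784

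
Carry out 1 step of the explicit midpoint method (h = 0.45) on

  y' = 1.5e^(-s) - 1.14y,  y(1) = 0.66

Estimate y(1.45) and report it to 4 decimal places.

0.5429

Midpoint: k1 = f(s_n, y_n); k2 = f(s_n + h/2, y_n + (h/2)·k1); y_{n+1} = y_n + h·k2.
s=1.000000, y=0.660000:
  k1 = f(1.000000, 0.660000) = -0.200581
  k2 = f(1.225000, 0.614869) = -0.260314
  y ← 0.660000 + 0.45·(-0.260314) = 0.542858
y(1.45) ≈ 0.5429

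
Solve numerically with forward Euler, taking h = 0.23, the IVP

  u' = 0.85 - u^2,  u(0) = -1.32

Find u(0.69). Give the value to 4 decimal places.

-2.4692

Euler: u_{n+1} = u_n + h·f(t_n, u_n).
t=0.000000, u=-1.320000: f=-0.892400 → u ← -1.320000 + 0.23·(-0.892400) = -1.525252
t=0.230000, u=-1.525252: f=-1.476394 → u ← -1.525252 + 0.23·(-1.476394) = -1.864823
t=0.460000, u=-1.864823: f=-2.627563 → u ← -1.864823 + 0.23·(-2.627563) = -2.469162
u(0.69) ≈ -2.4692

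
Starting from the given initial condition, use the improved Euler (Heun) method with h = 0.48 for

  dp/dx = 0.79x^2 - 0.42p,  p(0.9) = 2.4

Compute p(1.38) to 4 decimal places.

2.4486

Heun: k1 = f(x_n, p_n); k2 = f(x_n + h, p_n + h·k1); p_{n+1} = p_n + (h/2)·(k1 + k2).
x=0.900000, p=2.400000:
  k1 = f(0.900000, 2.400000) = -0.368100
  k2 = f(1.380000, 2.223312) = 0.570685
  p ← 2.400000 + (0.48/2)·(-0.368100 + 0.570685) = 2.448620
p(1.38) ≈ 2.4486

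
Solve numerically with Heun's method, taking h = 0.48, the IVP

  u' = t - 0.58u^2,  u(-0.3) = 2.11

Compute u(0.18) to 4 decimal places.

Heun: k1 = f(t_n, u_n); k2 = f(t_n + h, u_n + h·k1); u_{n+1} = u_n + (h/2)·(k1 + k2).
t=-0.300000, u=2.110000:
  k1 = f(-0.300000, 2.110000) = -2.882218
  k2 = f(0.180000, 0.726535) = -0.126155
  u ← 2.110000 + (0.48/2)·(-2.882218 + (-0.126155)) = 1.387990
u(0.18) ≈ 1.3880

1.3880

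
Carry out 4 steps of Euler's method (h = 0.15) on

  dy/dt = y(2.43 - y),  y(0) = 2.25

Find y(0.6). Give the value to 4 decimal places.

2.3976

Euler: y_{n+1} = y_n + h·f(t_n, y_n).
t=0.000000, y=2.250000: f=0.405000 → y ← 2.250000 + 0.15·0.405000 = 2.310750
t=0.150000, y=2.310750: f=0.275557 → y ← 2.310750 + 0.15·0.275557 = 2.352084
t=0.300000, y=2.352084: f=0.183266 → y ← 2.352084 + 0.15·0.183266 = 2.379573
t=0.450000, y=2.379573: f=0.119994 → y ← 2.379573 + 0.15·0.119994 = 2.397572
y(0.6) ≈ 2.3976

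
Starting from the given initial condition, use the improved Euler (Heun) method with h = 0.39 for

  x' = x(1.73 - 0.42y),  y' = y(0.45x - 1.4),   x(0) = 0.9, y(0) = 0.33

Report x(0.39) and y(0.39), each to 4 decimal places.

Heun on (x,y): k1 = f(t_n, state_n); k2 = f(t_n + h, state_n + h·k1); state_{n+1} = state_n + (h/2)·(k1 + k2).
0.000000: (0.900000, 0.330000)
  k1 = (1.432260, -0.328350)
  predictor → (1.458581, 0.201944)
  k2 = (2.399634, -0.150173)
  → (1.647219, 0.236688)
(x(0.39), y(0.39)) ≈ (1.6472, 0.2367)

1.6472, 0.2367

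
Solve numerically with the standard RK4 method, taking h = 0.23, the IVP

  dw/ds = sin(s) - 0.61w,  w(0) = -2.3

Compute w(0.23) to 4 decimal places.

-1.9738

RK4: k1 = f(s_n, w_n); k2 = f(s_n + h/2, w_n + (h/2)·k1); k3 = f(s_n + h/2, w_n + (h/2)·k2); k4 = f(s_n + h, w_n + h·k3); w_{n+1} = w_n + (h/6)·(k1 + 2k2 + 2k3 + k4).
s=0.000000, w=-2.300000:
  k1 = f(0.000000, -2.300000) = 1.403000
  k2 = f(0.115000, -2.138655) = 1.419326
  k3 = f(0.115000, -2.136777) = 1.418181
  k4 = f(0.230000, -1.973818) = 1.432007
  w ← -2.300000 + (0.23/6)·(k1 + 2k2 + 2k3 + k4) = -1.973783
w(0.23) ≈ -1.9738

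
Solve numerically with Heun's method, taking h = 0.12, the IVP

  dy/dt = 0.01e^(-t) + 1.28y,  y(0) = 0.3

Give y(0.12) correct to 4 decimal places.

0.3508

Heun: k1 = f(t_n, y_n); k2 = f(t_n + h, y_n + h·k1); y_{n+1} = y_n + (h/2)·(k1 + k2).
t=0.000000, y=0.300000:
  k1 = f(0.000000, 0.300000) = 0.394000
  k2 = f(0.120000, 0.347280) = 0.453388
  y ← 0.300000 + (0.12/2)·(0.394000 + 0.453388) = 0.350843
y(0.12) ≈ 0.3508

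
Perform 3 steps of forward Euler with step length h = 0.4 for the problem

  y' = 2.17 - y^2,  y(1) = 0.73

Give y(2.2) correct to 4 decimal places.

1.4708

Euler: y_{n+1} = y_n + h·f(x_n, y_n).
x=1.000000, y=0.730000: f=1.637100 → y ← 0.730000 + 0.4·1.637100 = 1.384840
x=1.400000, y=1.384840: f=0.252218 → y ← 1.384840 + 0.4·0.252218 = 1.485727
x=1.800000, y=1.485727: f=-0.037386 → y ← 1.485727 + 0.4·(-0.037386) = 1.470773
y(2.2) ≈ 1.4708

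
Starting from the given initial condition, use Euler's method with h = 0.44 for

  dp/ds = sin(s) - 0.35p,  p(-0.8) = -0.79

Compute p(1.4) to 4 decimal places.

-0.0273

Euler: p_{n+1} = p_n + h·f(s_n, p_n).
s=-0.800000, p=-0.790000: f=-0.440856 → p ← -0.790000 + 0.44·(-0.440856) = -0.983977
s=-0.360000, p=-0.983977: f=-0.007882 → p ← -0.983977 + 0.44·(-0.007882) = -0.987445
s=0.080000, p=-0.987445: f=0.425520 → p ← -0.987445 + 0.44·0.425520 = -0.800216
s=0.520000, p=-0.800216: f=0.776956 → p ← -0.800216 + 0.44·0.776956 = -0.458355
s=0.960000, p=-0.458355: f=0.979616 → p ← -0.458355 + 0.44·0.979616 = -0.027324
p(1.4) ≈ -0.0273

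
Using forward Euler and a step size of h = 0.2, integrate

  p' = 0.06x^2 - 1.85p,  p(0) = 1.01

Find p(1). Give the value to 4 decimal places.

0.1115

Euler: p_{n+1} = p_n + h·f(x_n, p_n).
x=0.000000, p=1.010000: f=-1.868500 → p ← 1.010000 + 0.2·(-1.868500) = 0.636300
x=0.200000, p=0.636300: f=-1.174755 → p ← 0.636300 + 0.2·(-1.174755) = 0.401349
x=0.400000, p=0.401349: f=-0.732896 → p ← 0.401349 + 0.2·(-0.732896) = 0.254770
x=0.600000, p=0.254770: f=-0.449724 → p ← 0.254770 + 0.2·(-0.449724) = 0.164825
x=0.800000, p=0.164825: f=-0.266526 → p ← 0.164825 + 0.2·(-0.266526) = 0.111520
p(1) ≈ 0.1115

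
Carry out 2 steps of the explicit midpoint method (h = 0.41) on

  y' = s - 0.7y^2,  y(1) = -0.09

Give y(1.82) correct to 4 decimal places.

0.9350

Midpoint: k1 = f(s_n, y_n); k2 = f(s_n + h/2, y_n + (h/2)·k1); y_{n+1} = y_n + h·k2.
s=1.000000, y=-0.090000:
  k1 = f(1.000000, -0.090000) = 0.994330
  k2 = f(1.205000, 0.113838) = 1.195929
  y ← -0.090000 + 0.41·1.195929 = 0.400331
s=1.410000, y=0.400331:
  k1 = f(1.410000, 0.400331) = 1.297815
  k2 = f(1.615000, 0.666383) = 1.304154
  y ← 0.400331 + 0.41·1.304154 = 0.935034
y(1.82) ≈ 0.9350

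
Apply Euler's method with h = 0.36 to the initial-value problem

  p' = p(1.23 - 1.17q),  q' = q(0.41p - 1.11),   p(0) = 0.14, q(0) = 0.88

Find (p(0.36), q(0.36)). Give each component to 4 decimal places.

Euler on (p,q): p_{n+1} = p_n + h·p', q_{n+1} = q_n + h·q'.
0.000000: (0.140000, 0.880000); f=(0.028056, -0.926288) → (0.150100, 0.546536)
(p(0.36), q(0.36)) ≈ (0.1501, 0.5465)

0.1501, 0.5465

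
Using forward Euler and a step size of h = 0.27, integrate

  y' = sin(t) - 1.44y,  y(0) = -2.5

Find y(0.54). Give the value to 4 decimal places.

-0.8619

Euler: y_{n+1} = y_n + h·f(t_n, y_n).
t=0.000000, y=-2.500000: f=3.600000 → y ← -2.500000 + 0.27·3.600000 = -1.528000
t=0.270000, y=-1.528000: f=2.467051 → y ← -1.528000 + 0.27·2.467051 = -0.861896
y(0.54) ≈ -0.8619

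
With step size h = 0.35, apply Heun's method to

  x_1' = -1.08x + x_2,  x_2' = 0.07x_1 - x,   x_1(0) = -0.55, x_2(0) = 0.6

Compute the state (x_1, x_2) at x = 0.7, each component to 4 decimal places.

Heun on (x_1,x_2): k1 = f(x_n, state_n); k2 = f(x_n + h, state_n + h·k1); state_{n+1} = state_n + (h/2)·(k1 + k2).
0.000000: (-0.550000, 0.600000)
  k1 = (0.600000, -0.038500)
  predictor → (-0.340000, 0.586525)
  k2 = (0.208525, -0.373800)
  → (-0.408508, 0.527848)
0.350000: (-0.408508, 0.527848)
  k1 = (0.149848, -0.378596)
  predictor → (-0.356062, 0.395339)
  k2 = (-0.360661, -0.724924)
  → (-0.445400, 0.334732)
(x_1(0.7), x_2(0.7)) ≈ (-0.4454, 0.3347)

-0.4454, 0.3347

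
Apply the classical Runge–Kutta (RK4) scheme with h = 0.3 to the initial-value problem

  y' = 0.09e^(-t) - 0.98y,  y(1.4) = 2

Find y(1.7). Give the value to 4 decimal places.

1.4955

RK4: k1 = f(t_n, y_n); k2 = f(t_n + h/2, y_n + (h/2)·k1); k3 = f(t_n + h/2, y_n + (h/2)·k2); k4 = f(t_n + h, y_n + h·k3); y_{n+1} = y_n + (h/6)·(k1 + 2k2 + 2k3 + k4).
t=1.400000, y=2.000000:
  k1 = f(1.400000, 2.000000) = -1.937806
  k2 = f(1.550000, 1.709329) = -1.656040
  k3 = f(1.550000, 1.751594) = -1.697460
  k4 = f(1.700000, 1.490762) = -1.444505
  y ← 2.000000 + (0.3/6)·(k1 + 2k2 + 2k3 + k4) = 1.495534
y(1.7) ≈ 1.4955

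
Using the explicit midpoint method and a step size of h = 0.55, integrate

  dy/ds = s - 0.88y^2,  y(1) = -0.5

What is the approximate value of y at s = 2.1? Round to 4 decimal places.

Midpoint: k1 = f(s_n, y_n); k2 = f(s_n + h/2, y_n + (h/2)·k1); y_{n+1} = y_n + h·k2.
s=1.000000, y=-0.500000:
  k1 = f(1.000000, -0.500000) = 0.780000
  k2 = f(1.275000, -0.285500) = 1.203271
  y ← -0.500000 + 0.55·1.203271 = 0.161799
s=1.550000, y=0.161799:
  k1 = f(1.550000, 0.161799) = 1.526963
  k2 = f(1.825000, 0.581714) = 1.527216
  y ← 0.161799 + 0.55·1.527216 = 1.001768
y(2.1) ≈ 1.0018

1.0018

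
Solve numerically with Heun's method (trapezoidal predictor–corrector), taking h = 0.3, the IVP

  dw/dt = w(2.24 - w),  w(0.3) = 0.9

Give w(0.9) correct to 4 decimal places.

1.5992

Heun: k1 = f(t_n, w_n); k2 = f(t_n + h, w_n + h·k1); w_{n+1} = w_n + (h/2)·(k1 + k2).
t=0.300000, w=0.900000:
  k1 = f(0.300000, 0.900000) = 1.206000
  k2 = f(0.600000, 1.261800) = 1.234293
  w ← 0.900000 + (0.3/2)·(1.206000 + 1.234293) = 1.266044
t=0.600000, w=1.266044:
  k1 = f(0.600000, 1.266044) = 1.233071
  k2 = f(0.900000, 1.635965) = 0.988180
  w ← 1.266044 + (0.3/2)·(1.233071 + 0.988180) = 1.599232
w(0.9) ≈ 1.5992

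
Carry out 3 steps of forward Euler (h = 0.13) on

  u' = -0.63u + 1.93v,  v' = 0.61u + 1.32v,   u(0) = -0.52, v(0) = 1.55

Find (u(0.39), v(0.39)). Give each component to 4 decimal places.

Euler on (u,v): u_{n+1} = u_n + h·u', v_{n+1} = v_n + h·v'.
0.000000: (-0.520000, 1.550000); f=(3.319100, 1.728800) → (-0.088517, 1.774744)
0.130000: (-0.088517, 1.774744); f=(3.481022, 2.288667) → (0.364016, 2.072271)
0.260000: (0.364016, 2.072271); f=(3.770152, 2.957447) → (0.854136, 2.456739)
(u(0.39), v(0.39)) ≈ (0.8541, 2.4567)

0.8541, 2.4567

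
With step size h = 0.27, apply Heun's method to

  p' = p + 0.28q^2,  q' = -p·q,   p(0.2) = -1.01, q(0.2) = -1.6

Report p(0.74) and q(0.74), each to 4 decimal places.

Heun on (p,q): k1 = f(x_n, state_n); k2 = f(x_n + h, state_n + h·k1); state_{n+1} = state_n + (h/2)·(k1 + k2).
0.200000: (-1.010000, -1.600000)
  k1 = (-0.293200, -1.616000)
  predictor → (-1.089164, -2.036320)
  k2 = (0.071884, -2.217886)
  → (-1.039878, -2.117575)
0.470000: (-1.039878, -2.117575)
  k1 = (0.215677, -2.202019)
  predictor → (-0.981645, -2.712120)
  k2 = (1.077921, -2.662339)
  → (-0.865242, -2.774263)
(p(0.74), q(0.74)) ≈ (-0.8652, -2.7743)

-0.8652, -2.7743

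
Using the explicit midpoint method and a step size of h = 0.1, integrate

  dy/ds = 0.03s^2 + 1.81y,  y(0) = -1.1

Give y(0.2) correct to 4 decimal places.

-1.5770

Midpoint: k1 = f(s_n, y_n); k2 = f(s_n + h/2, y_n + (h/2)·k1); y_{n+1} = y_n + h·k2.
s=0.000000, y=-1.100000:
  k1 = f(0.000000, -1.100000) = -1.991000
  k2 = f(0.050000, -1.199550) = -2.171111
  y ← -1.100000 + 0.1·(-2.171111) = -1.317111
s=0.100000, y=-1.317111:
  k1 = f(0.100000, -1.317111) = -2.383671
  k2 = f(0.150000, -1.436295) = -2.599018
  y ← -1.317111 + 0.1·(-2.599018) = -1.577013
y(0.2) ≈ -1.5770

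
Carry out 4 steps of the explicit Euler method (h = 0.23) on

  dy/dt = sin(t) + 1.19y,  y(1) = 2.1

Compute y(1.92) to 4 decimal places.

6.7981

Euler: y_{n+1} = y_n + h·f(t_n, y_n).
t=1.000000, y=2.100000: f=3.340471 → y ← 2.100000 + 0.23·3.340471 = 2.868308
t=1.230000, y=2.868308: f=4.355776 → y ← 2.868308 + 0.23·4.355776 = 3.870137
t=1.460000, y=3.870137: f=5.599331 → y ← 3.870137 + 0.23·5.599331 = 5.157983
t=1.690000, y=5.157983: f=7.130903 → y ← 5.157983 + 0.23·7.130903 = 6.798091
y(1.92) ≈ 6.7981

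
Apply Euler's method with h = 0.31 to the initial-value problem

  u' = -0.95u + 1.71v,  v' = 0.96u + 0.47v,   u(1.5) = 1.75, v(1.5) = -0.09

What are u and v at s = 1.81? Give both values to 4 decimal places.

1.1869, 0.4177

Euler on (u,v): u_{n+1} = u_n + h·u', v_{n+1} = v_n + h·v'.
1.500000: (1.750000, -0.090000); f=(-1.816400, 1.637700) → (1.186916, 0.417687)
(u(1.81), v(1.81)) ≈ (1.1869, 0.4177)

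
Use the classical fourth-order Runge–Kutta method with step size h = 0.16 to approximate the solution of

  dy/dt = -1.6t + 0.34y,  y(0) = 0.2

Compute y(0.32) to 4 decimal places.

0.1380

RK4: k1 = f(t_n, y_n); k2 = f(t_n + h/2, y_n + (h/2)·k1); k3 = f(t_n + h/2, y_n + (h/2)·k2); k4 = f(t_n + h, y_n + h·k3); y_{n+1} = y_n + (h/6)·(k1 + 2k2 + 2k3 + k4).
t=0.000000, y=0.200000:
  k1 = f(0.000000, 0.200000) = 0.068000
  k2 = f(0.080000, 0.205440) = -0.058150
  k3 = f(0.080000, 0.195348) = -0.061582
  k4 = f(0.160000, 0.190147) = -0.191350
  y ← 0.200000 + (0.16/6)·(k1 + 2k2 + 2k3 + k4) = 0.190325
t=0.160000, y=0.190325:
  k1 = f(0.160000, 0.190325) = -0.191290
  k2 = f(0.240000, 0.175022) = -0.324493
  k3 = f(0.240000, 0.164366) = -0.328116
  k4 = f(0.320000, 0.137826) = -0.465139
  y ← 0.190325 + (0.16/6)·(k1 + 2k2 + 2k3 + k4) = 0.138014
y(0.32) ≈ 0.1380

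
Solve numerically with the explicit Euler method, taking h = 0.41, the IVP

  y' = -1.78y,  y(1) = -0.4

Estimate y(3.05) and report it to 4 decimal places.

Euler: y_{n+1} = y_n + h·f(x_n, y_n).
x=1.000000, y=-0.400000: f=0.712000 → y ← -0.400000 + 0.41·0.712000 = -0.108080
x=1.410000, y=-0.108080: f=0.192382 → y ← -0.108080 + 0.41·0.192382 = -0.029203
x=1.820000, y=-0.029203: f=0.051982 → y ← -0.029203 + 0.41·0.051982 = -0.007891
x=2.230000, y=-0.007891: f=0.014045 → y ← -0.007891 + 0.41·0.014045 = -0.002132
x=2.640000, y=-0.002132: f=0.003795 → y ← -0.002132 + 0.41·0.003795 = -0.000576
y(3.05) ≈ -0.0006

-0.0006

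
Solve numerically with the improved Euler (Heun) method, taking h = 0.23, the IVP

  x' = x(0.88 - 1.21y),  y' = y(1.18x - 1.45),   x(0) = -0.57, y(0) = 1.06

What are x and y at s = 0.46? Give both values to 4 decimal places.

Heun on (x,y): k1 = f(s_n, state_n); k2 = f(s_n + h, state_n + h·k1); state_{n+1} = state_n + (h/2)·(k1 + k2).
0.000000: (-0.570000, 1.060000)
  k1 = (0.229482, -2.249956)
  predictor → (-0.517219, 0.542510)
  k2 = (-0.115631, -1.117744)
  → (-0.556907, 0.672715)
0.230000: (-0.556907, 0.672715)
  k1 = (-0.036764, -1.417511)
  predictor → (-0.565363, 0.346687)
  k2 = (-0.260355, -0.733981)
  → (-0.591076, 0.425293)
(x(0.46), y(0.46)) ≈ (-0.5911, 0.4253)

-0.5911, 0.4253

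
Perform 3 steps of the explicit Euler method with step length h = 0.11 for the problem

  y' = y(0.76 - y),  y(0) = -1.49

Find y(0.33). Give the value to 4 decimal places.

Euler: y_{n+1} = y_n + h·f(x_n, y_n).
x=0.000000, y=-1.490000: f=-3.352500 → y ← -1.490000 + 0.11·(-3.352500) = -1.858775
x=0.110000, y=-1.858775: f=-4.867714 → y ← -1.858775 + 0.11·(-4.867714) = -2.394223
x=0.220000, y=-2.394223: f=-7.551916 → y ← -2.394223 + 0.11·(-7.551916) = -3.224934
y(0.33) ≈ -3.2249

-3.2249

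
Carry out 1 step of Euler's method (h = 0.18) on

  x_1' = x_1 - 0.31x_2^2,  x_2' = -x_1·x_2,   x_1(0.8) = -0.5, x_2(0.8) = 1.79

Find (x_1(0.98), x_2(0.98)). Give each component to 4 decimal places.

Euler on (x_1,x_2): x_1_{n+1} = x_1_n + h·x_1', x_2_{n+1} = x_2_n + h·x_2'.
0.800000: (-0.500000, 1.790000); f=(-1.493271, 0.895000) → (-0.768789, 1.951100)
(x_1(0.98), x_2(0.98)) ≈ (-0.7688, 1.9511)

-0.7688, 1.9511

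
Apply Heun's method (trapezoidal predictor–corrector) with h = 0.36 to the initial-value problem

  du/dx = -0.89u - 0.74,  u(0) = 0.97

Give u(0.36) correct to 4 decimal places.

0.4853

Heun: k1 = f(x_n, u_n); k2 = f(x_n + h, u_n + h·k1); u_{n+1} = u_n + (h/2)·(k1 + k2).
x=0.000000, u=0.970000:
  k1 = f(0.000000, 0.970000) = -1.603300
  k2 = f(0.360000, 0.392812) = -1.089603
  u ← 0.970000 + (0.36/2)·(-1.603300 + (-1.089603)) = 0.485278
u(0.36) ≈ 0.4853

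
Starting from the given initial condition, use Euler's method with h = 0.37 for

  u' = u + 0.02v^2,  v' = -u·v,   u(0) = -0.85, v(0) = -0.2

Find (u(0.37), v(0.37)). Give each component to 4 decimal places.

-1.1642, -0.2629

Euler on (u,v): u_{n+1} = u_n + h·u', v_{n+1} = v_n + h·v'.
0.000000: (-0.850000, -0.200000); f=(-0.849200, -0.170000) → (-1.164204, -0.262900)
(u(0.37), v(0.37)) ≈ (-1.1642, -0.2629)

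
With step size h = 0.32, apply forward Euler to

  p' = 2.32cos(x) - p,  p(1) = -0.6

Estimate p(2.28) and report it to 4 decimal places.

-0.2336

Euler: p_{n+1} = p_n + h·f(x_n, p_n).
x=1.000000, p=-0.600000: f=1.853501 → p ← -0.600000 + 0.32·1.853501 = -0.006880
x=1.320000, p=-0.006880: f=0.582647 → p ← -0.006880 + 0.32·0.582647 = 0.179567
x=1.640000, p=0.179567: f=-0.339992 → p ← 0.179567 + 0.32·(-0.339992) = 0.070770
x=1.960000, p=0.070770: f=-0.951098 → p ← 0.070770 + 0.32·(-0.951098) = -0.233581
p(2.28) ≈ -0.2336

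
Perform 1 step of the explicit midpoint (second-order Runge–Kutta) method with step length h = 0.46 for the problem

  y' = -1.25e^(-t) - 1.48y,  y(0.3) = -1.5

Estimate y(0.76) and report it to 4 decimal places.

-1.0199

Midpoint: k1 = f(t_n, y_n); k2 = f(t_n + h/2, y_n + (h/2)·k1); y_{n+1} = y_n + h·k2.
t=0.300000, y=-1.500000:
  k1 = f(0.300000, -1.500000) = 1.293977
  k2 = f(0.530000, -1.202385) = 1.043774
  y ← -1.500000 + 0.46·1.043774 = -1.019864
y(0.76) ≈ -1.0199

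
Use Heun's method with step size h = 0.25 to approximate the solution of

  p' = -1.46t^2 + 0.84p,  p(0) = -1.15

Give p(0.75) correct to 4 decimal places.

-2.3991

Heun: k1 = f(t_n, p_n); k2 = f(t_n + h, p_n + h·k1); p_{n+1} = p_n + (h/2)·(k1 + k2).
t=0.000000, p=-1.150000:
  k1 = f(0.000000, -1.150000) = -0.966000
  k2 = f(0.250000, -1.391500) = -1.260110
  p ← -1.150000 + (0.25/2)·(-0.966000 + (-1.260110)) = -1.428264
t=0.250000, p=-1.428264:
  k1 = f(0.250000, -1.428264) = -1.290992
  k2 = f(0.500000, -1.751012) = -1.835850
  p ← -1.428264 + (0.25/2)·(-1.290992 + (-1.835850)) = -1.819119
t=0.500000, p=-1.819119:
  k1 = f(0.500000, -1.819119) = -1.893060
  k2 = f(0.750000, -2.292384) = -2.746852
  p ← -1.819119 + (0.25/2)·(-1.893060 + (-2.746852)) = -2.399108
p(0.75) ≈ -2.3991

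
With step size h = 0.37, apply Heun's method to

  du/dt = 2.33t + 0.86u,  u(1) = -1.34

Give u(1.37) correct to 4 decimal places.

-0.6755

Heun: k1 = f(t_n, u_n); k2 = f(t_n + h, u_n + h·k1); u_{n+1} = u_n + (h/2)·(k1 + k2).
t=1.000000, u=-1.340000:
  k1 = f(1.000000, -1.340000) = 1.177600
  k2 = f(1.370000, -0.904288) = 2.414412
  u ← -1.340000 + (0.37/2)·(1.177600 + 2.414412) = -0.675478
u(1.37) ≈ -0.6755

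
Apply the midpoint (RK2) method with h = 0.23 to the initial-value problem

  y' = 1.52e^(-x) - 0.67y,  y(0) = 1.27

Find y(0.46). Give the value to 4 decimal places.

Midpoint: k1 = f(x_n, y_n); k2 = f(x_n + h/2, y_n + (h/2)·k1); y_{n+1} = y_n + h·k2.
x=0.000000, y=1.270000:
  k1 = f(0.000000, 1.270000) = 0.669100
  k2 = f(0.115000, 1.346947) = 0.452422
  y ← 1.270000 + 0.23·0.452422 = 1.374057
x=0.230000, y=1.374057:
  k1 = f(0.230000, 1.374057) = 0.287073
  k2 = f(0.345000, 1.407071) = 0.133758
  y ← 1.374057 + 0.23·0.133758 = 1.404821
y(0.46) ≈ 1.4048

1.4048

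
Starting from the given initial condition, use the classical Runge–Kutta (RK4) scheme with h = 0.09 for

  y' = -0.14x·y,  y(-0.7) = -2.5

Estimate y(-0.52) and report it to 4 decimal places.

-2.5387

RK4: k1 = f(x_n, y_n); k2 = f(x_n + h/2, y_n + (h/2)·k1); k3 = f(x_n + h/2, y_n + (h/2)·k2); k4 = f(x_n + h, y_n + h·k3); y_{n+1} = y_n + (h/6)·(k1 + 2k2 + 2k3 + k4).
x=-0.700000, y=-2.500000:
  k1 = f(-0.700000, -2.500000) = -0.245000
  k2 = f(-0.655000, -2.511025) = -0.230261
  k3 = f(-0.655000, -2.510362) = -0.230200
  k4 = f(-0.610000, -2.520718) = -0.215269
  y ← -2.500000 + (0.09/6)·(k1 + 2k2 + 2k3 + k4) = -2.520718
x=-0.610000, y=-2.520718:
  k1 = f(-0.610000, -2.520718) = -0.215269
  k2 = f(-0.565000, -2.530405) = -0.200155
  k3 = f(-0.565000, -2.529725) = -0.200101
  k4 = f(-0.520000, -2.538727) = -0.184819
  y ← -2.520718 + (0.09/6)·(k1 + 2k2 + 2k3 + k4) = -2.538727
y(-0.52) ≈ -2.5387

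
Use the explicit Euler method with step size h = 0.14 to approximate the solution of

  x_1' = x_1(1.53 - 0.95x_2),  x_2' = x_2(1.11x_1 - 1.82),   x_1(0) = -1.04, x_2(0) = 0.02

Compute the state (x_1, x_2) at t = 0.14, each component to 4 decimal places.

Euler on (x_1,x_2): x_1_{n+1} = x_1_n + h·x_1', x_2_{n+1} = x_2_n + h·x_2'.
0.000000: (-1.040000, 0.020000); f=(-1.571440, -0.059488) → (-1.260002, 0.011672)
(x_1(0.14), x_2(0.14)) ≈ (-1.2600, 0.0117)

-1.2600, 0.0117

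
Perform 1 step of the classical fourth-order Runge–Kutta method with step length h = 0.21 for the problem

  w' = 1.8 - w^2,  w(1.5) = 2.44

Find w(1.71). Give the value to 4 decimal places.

1.8747

RK4: k1 = f(s_n, w_n); k2 = f(s_n + h/2, w_n + (h/2)·k1); k3 = f(s_n + h/2, w_n + (h/2)·k2); k4 = f(s_n + h, w_n + h·k3); w_{n+1} = w_n + (h/6)·(k1 + 2k2 + 2k3 + k4).
s=1.500000, w=2.440000:
  k1 = f(1.500000, 2.440000) = -4.153600
  k2 = f(1.605000, 2.003872) = -2.215503
  k3 = f(1.605000, 2.207372) = -3.072492
  k4 = f(1.710000, 1.794777) = -1.421223
  w ← 2.440000 + (0.21/6)·(k1 + 2k2 + 2k3 + k4) = 1.874722
w(1.71) ≈ 1.8747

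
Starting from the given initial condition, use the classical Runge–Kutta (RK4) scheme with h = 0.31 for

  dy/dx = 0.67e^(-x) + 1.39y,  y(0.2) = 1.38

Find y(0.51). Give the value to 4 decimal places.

RK4: k1 = f(x_n, y_n); k2 = f(x_n + h/2, y_n + (h/2)·k1); k3 = f(x_n + h/2, y_n + (h/2)·k2); k4 = f(x_n + h, y_n + h·k3); y_{n+1} = y_n + (h/6)·(k1 + 2k2 + 2k3 + k4).
x=0.200000, y=1.380000:
  k1 = f(0.200000, 1.380000) = 2.466750
  k2 = f(0.355000, 1.762346) = 2.919447
  k3 = f(0.355000, 1.832514) = 3.016981
  k4 = f(0.510000, 2.315264) = 3.620549
  y ← 1.380000 + (0.31/6)·(k1 + 2k2 + 2k3 + k4) = 2.307941
y(0.51) ≈ 2.3079

2.3079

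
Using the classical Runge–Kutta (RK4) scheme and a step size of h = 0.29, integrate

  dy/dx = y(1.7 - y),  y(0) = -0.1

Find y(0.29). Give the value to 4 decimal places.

-0.1701

RK4: k1 = f(x_n, y_n); k2 = f(x_n + h/2, y_n + (h/2)·k1); k3 = f(x_n + h/2, y_n + (h/2)·k2); k4 = f(x_n + h, y_n + h·k3); y_{n+1} = y_n + (h/6)·(k1 + 2k2 + 2k3 + k4).
x=0.000000, y=-0.100000:
  k1 = f(0.000000, -0.100000) = -0.180000
  k2 = f(0.145000, -0.126100) = -0.230271
  k3 = f(0.145000, -0.133389) = -0.244555
  k4 = f(0.290000, -0.170921) = -0.319779
  y ← -0.100000 + (0.29/6)·(k1 + 2k2 + 2k3 + k4) = -0.170056
y(0.29) ≈ -0.1701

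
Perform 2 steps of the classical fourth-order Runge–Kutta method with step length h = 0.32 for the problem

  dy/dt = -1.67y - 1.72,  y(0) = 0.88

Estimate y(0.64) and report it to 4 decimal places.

-0.3733

RK4: k1 = f(t_n, y_n); k2 = f(t_n + h/2, y_n + (h/2)·k1); k3 = f(t_n + h/2, y_n + (h/2)·k2); k4 = f(t_n + h, y_n + h·k3); y_{n+1} = y_n + (h/6)·(k1 + 2k2 + 2k3 + k4).
t=0.000000, y=0.880000:
  k1 = f(0.000000, 0.880000) = -3.189600
  k2 = f(0.160000, 0.369664) = -2.337339
  k3 = f(0.160000, 0.506026) = -2.565063
  k4 = f(0.320000, 0.059180) = -1.818830
  y ← 0.880000 + (0.32/6)·(k1 + 2k2 + 2k3 + k4) = 0.089961
t=0.320000, y=0.089961:
  k1 = f(0.320000, 0.089961) = -1.870235
  k2 = f(0.480000, -0.209277) = -1.370508
  k3 = f(0.480000, -0.129320) = -1.504035
  k4 = f(0.640000, -0.391330) = -1.066478
  y ← 0.089961 + (0.32/6)·(k1 + 2k2 + 2k3 + k4) = -0.373282
y(0.64) ≈ -0.3733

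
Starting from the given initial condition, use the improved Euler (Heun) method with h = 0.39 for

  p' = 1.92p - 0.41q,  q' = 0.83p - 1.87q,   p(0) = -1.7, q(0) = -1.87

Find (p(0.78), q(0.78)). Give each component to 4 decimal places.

Heun on (p,q): k1 = f(s_n, state_n); k2 = f(s_n + h, state_n + h·k1); state_{n+1} = state_n + (h/2)·(k1 + k2).
0.000000: (-1.700000, -1.870000)
  k1 = (-2.497300, 2.085900)
  predictor → (-2.673947, -1.056499)
  k2 = (-4.700814, -0.243723)
  → (-3.103632, -1.510775)
0.390000: (-3.103632, -1.510775)
  k1 = (-5.339556, 0.249135)
  predictor → (-5.186059, -1.413613)
  k2 = (-9.377652, -1.660973)
  → (-5.973488, -1.786084)
(p(0.78), q(0.78)) ≈ (-5.9735, -1.7861)

-5.9735, -1.7861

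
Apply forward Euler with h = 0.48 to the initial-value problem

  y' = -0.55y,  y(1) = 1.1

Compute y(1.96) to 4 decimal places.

0.5959

Euler: y_{n+1} = y_n + h·f(t_n, y_n).
t=1.000000, y=1.100000: f=-0.605000 → y ← 1.100000 + 0.48·(-0.605000) = 0.809600
t=1.480000, y=0.809600: f=-0.445280 → y ← 0.809600 + 0.48·(-0.445280) = 0.595866
y(1.96) ≈ 0.5959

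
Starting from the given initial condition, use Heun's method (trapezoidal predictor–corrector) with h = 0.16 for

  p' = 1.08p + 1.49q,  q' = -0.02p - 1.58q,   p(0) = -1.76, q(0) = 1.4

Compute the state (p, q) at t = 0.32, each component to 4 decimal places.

Heun on (p,q): k1 = f(t_n, state_n); k2 = f(t_n + h, state_n + h·k1); state_{n+1} = state_n + (h/2)·(k1 + k2).
0.000000: (-1.760000, 1.400000)
  k1 = (0.185200, -2.176800)
  predictor → (-1.730368, 1.051712)
  k2 = (-0.301747, -1.627098)
  → (-1.769324, 1.095688)
0.160000: (-1.769324, 1.095688)
  k1 = (-0.278294, -1.695801)
  predictor → (-1.813851, 0.824360)
  k2 = (-0.730662, -1.266212)
  → (-1.850040, 0.858727)
(p(0.32), q(0.32)) ≈ (-1.8500, 0.8587)

-1.8500, 0.8587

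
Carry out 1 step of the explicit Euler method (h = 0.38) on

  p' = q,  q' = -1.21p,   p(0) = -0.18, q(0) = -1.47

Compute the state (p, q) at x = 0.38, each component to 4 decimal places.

Euler on (p,q): p_{n+1} = p_n + h·p', q_{n+1} = q_n + h·q'.
0.000000: (-0.180000, -1.470000); f=(-1.470000, 0.217800) → (-0.738600, -1.387236)
(p(0.38), q(0.38)) ≈ (-0.7386, -1.3872)

-0.7386, -1.3872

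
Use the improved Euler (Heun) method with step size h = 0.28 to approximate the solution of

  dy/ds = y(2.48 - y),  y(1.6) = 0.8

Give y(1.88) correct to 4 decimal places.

1.2029

Heun: k1 = f(s_n, y_n); k2 = f(s_n + h, y_n + h·k1); y_{n+1} = y_n + (h/2)·(k1 + k2).
s=1.600000, y=0.800000:
  k1 = f(1.600000, 0.800000) = 1.344000
  k2 = f(1.880000, 1.176320) = 1.533545
  y ← 0.800000 + (0.28/2)·(1.344000 + 1.533545) = 1.202856
y(1.88) ≈ 1.2029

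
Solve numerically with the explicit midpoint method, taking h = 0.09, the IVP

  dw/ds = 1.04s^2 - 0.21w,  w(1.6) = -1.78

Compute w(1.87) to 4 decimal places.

-0.8572

Midpoint: k1 = f(s_n, w_n); k2 = f(s_n + h/2, w_n + (h/2)·k1); w_{n+1} = w_n + h·k2.
s=1.600000, w=-1.780000:
  k1 = f(1.600000, -1.780000) = 3.036200
  k2 = f(1.645000, -1.643371) = 3.159374
  w ← -1.780000 + 0.09·3.159374 = -1.495656
s=1.690000, w=-1.495656:
  k1 = f(1.690000, -1.495656) = 3.284432
  k2 = f(1.735000, -1.347857) = 3.413684
  w ← -1.495656 + 0.09·3.413684 = -1.188425
s=1.780000, w=-1.188425:
  k1 = f(1.780000, -1.188425) = 3.544705
  k2 = f(1.825000, -1.028913) = 3.679922
  w ← -1.188425 + 0.09·3.679922 = -0.857232
w(1.87) ≈ -0.8572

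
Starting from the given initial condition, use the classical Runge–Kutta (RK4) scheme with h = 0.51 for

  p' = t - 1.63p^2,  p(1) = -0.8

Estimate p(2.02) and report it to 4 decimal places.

0.1224

RK4: k1 = f(t_n, p_n); k2 = f(t_n + h/2, p_n + (h/2)·k1); k3 = f(t_n + h/2, p_n + (h/2)·k2); k4 = f(t_n + h, p_n + h·k3); p_{n+1} = p_n + (h/6)·(k1 + 2k2 + 2k3 + k4).
t=1.000000, p=-0.800000:
  k1 = f(1.000000, -0.800000) = -0.043200
  k2 = f(1.255000, -0.811016) = 0.182872
  k3 = f(1.255000, -0.753368) = 0.329873
  k4 = f(1.510000, -0.631765) = 0.859423
  p ← -0.800000 + (0.51/6)·(k1 + 2k2 + 2k3 + k4) = -0.643454
t=1.510000, p=-0.643454:
  k1 = f(1.510000, -0.643454) = 0.835126
  k2 = f(1.765000, -0.430497) = 1.462915
  k3 = f(1.765000, -0.270411) = 1.645811
  k4 = f(2.020000, 0.195909) = 1.957440
  p ← -0.643454 + (0.51/6)·(k1 + 2k2 + 2k3 + k4) = 0.122397
p(2.02) ≈ 0.1224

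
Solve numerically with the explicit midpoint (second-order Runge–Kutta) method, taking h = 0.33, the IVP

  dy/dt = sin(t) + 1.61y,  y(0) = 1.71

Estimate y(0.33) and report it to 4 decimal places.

2.9141

Midpoint: k1 = f(t_n, y_n); k2 = f(t_n + h/2, y_n + (h/2)·k1); y_{n+1} = y_n + h·k2.
t=0.000000, y=1.710000:
  k1 = f(0.000000, 1.710000) = 2.753100
  k2 = f(0.165000, 2.164262) = 3.648713
  y ← 1.710000 + 0.33·3.648713 = 2.914075
y(0.33) ≈ 2.9141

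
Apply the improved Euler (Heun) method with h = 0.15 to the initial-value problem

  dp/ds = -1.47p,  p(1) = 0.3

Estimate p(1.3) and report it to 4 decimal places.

0.1938

Heun: k1 = f(s_n, p_n); k2 = f(s_n + h, p_n + h·k1); p_{n+1} = p_n + (h/2)·(k1 + k2).
s=1.000000, p=0.300000:
  k1 = f(1.000000, 0.300000) = -0.441000
  k2 = f(1.150000, 0.233850) = -0.343759
  p ← 0.300000 + (0.15/2)·(-0.441000 + (-0.343759)) = 0.241143
s=1.150000, p=0.241143:
  k1 = f(1.150000, 0.241143) = -0.354480
  k2 = f(1.300000, 0.187971) = -0.276317
  p ← 0.241143 + (0.15/2)·(-0.354480 + (-0.276317)) = 0.193833
p(1.3) ≈ 0.1938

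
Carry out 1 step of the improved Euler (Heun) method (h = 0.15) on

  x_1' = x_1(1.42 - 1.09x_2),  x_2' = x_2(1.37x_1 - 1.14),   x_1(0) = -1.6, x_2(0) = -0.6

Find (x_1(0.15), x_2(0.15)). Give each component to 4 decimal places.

-2.1238, -0.3597

Heun on (x_1,x_2): k1 = f(x_n, state_n); k2 = f(x_n + h, state_n + h·k1); state_{n+1} = state_n + (h/2)·(k1 + k2).
0.000000: (-1.600000, -0.600000)
  k1 = (-3.318400, 1.999200)
  predictor → (-2.097760, -0.300120)
  k2 = (-3.665061, 1.204661)
  → (-2.123760, -0.359710)
(x_1(0.15), x_2(0.15)) ≈ (-2.1238, -0.3597)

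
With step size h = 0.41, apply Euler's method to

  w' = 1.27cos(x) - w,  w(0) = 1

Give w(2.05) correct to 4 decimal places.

0.4230

Euler: w_{n+1} = w_n + h·f(x_n, w_n).
x=0.000000, w=1.000000: f=0.270000 → w ← 1.000000 + 0.41·0.270000 = 1.110700
x=0.410000, w=1.110700: f=0.054043 → w ← 1.110700 + 0.41·0.054043 = 1.132858
x=0.820000, w=1.132858: f=-0.266437 → w ← 1.132858 + 0.41·(-0.266437) = 1.023619
x=1.230000, w=1.023619: f=-0.599137 → w ← 1.023619 + 0.41·(-0.599137) = 0.777973
x=1.640000, w=0.777973: f=-0.865791 → w ← 0.777973 + 0.41·(-0.865791) = 0.422998
w(2.05) ≈ 0.4230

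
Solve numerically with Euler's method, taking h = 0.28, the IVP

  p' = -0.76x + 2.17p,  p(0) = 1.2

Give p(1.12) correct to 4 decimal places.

7.4905

Euler: p_{n+1} = p_n + h·f(x_n, p_n).
x=0.000000, p=1.200000: f=2.604000 → p ← 1.200000 + 0.28·2.604000 = 1.929120
x=0.280000, p=1.929120: f=3.973390 → p ← 1.929120 + 0.28·3.973390 = 3.041669
x=0.560000, p=3.041669: f=6.174822 → p ← 3.041669 + 0.28·6.174822 = 4.770620
x=0.840000, p=4.770620: f=9.713845 → p ← 4.770620 + 0.28·9.713845 = 7.490496
p(1.12) ≈ 7.4905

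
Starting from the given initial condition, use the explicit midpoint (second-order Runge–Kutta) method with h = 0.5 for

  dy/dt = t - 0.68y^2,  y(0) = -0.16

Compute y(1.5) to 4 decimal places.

Midpoint: k1 = f(t_n, y_n); k2 = f(t_n + h/2, y_n + (h/2)·k1); y_{n+1} = y_n + h·k2.
t=0.000000, y=-0.160000:
  k1 = f(0.000000, -0.160000) = -0.017408
  k2 = f(0.250000, -0.164352) = 0.231632
  y ← -0.160000 + 0.5·0.231632 = -0.044184
t=0.500000, y=-0.044184:
  k1 = f(0.500000, -0.044184) = 0.498672
  k2 = f(0.750000, 0.080484) = 0.745595
  y ← -0.044184 + 0.5·0.745595 = 0.328614
t=1.000000, y=0.328614:
  k1 = f(1.000000, 0.328614) = 0.926569
  k2 = f(1.250000, 0.560256) = 1.036557
  y ← 0.328614 + 0.5·1.036557 = 0.846892
y(1.5) ≈ 0.8469

0.8469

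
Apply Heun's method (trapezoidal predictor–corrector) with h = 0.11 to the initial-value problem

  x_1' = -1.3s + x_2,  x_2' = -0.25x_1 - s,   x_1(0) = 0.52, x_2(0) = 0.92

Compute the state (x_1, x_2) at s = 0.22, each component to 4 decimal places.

0.6862, 0.8621

Heun on (x_1,x_2): k1 = f(s_n, state_n); k2 = f(s_n + h, state_n + h·k1); state_{n+1} = state_n + (h/2)·(k1 + k2).
0.000000: (0.520000, 0.920000)
  k1 = (0.920000, -0.130000)
  predictor → (0.621200, 0.905700)
  k2 = (0.762700, -0.265300)
  → (0.612549, 0.898259)
0.110000: (0.612549, 0.898259)
  k1 = (0.755259, -0.263137)
  predictor → (0.695627, 0.869313)
  k2 = (0.583313, -0.393907)
  → (0.686170, 0.862121)
(x_1(0.22), x_2(0.22)) ≈ (0.6862, 0.8621)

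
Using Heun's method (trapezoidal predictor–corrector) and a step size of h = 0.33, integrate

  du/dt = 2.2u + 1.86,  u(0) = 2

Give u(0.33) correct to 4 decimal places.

4.8157

Heun: k1 = f(t_n, u_n); k2 = f(t_n + h, u_n + h·k1); u_{n+1} = u_n + (h/2)·(k1 + k2).
t=0.000000, u=2.000000:
  k1 = f(0.000000, 2.000000) = 6.260000
  k2 = f(0.330000, 4.065800) = 10.804760
  u ← 2.000000 + (0.33/2)·(6.260000 + 10.804760) = 4.815685
u(0.33) ≈ 4.8157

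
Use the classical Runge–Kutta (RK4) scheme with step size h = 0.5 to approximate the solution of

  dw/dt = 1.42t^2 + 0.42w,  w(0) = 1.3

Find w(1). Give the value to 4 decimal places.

RK4: k1 = f(t_n, w_n); k2 = f(t_n + h/2, w_n + (h/2)·k1); k3 = f(t_n + h/2, w_n + (h/2)·k2); k4 = f(t_n + h, w_n + h·k3); w_{n+1} = w_n + (h/6)·(k1 + 2k2 + 2k3 + k4).
t=0.000000, w=1.300000:
  k1 = f(0.000000, 1.300000) = 0.546000
  k2 = f(0.250000, 1.436500) = 0.692080
  k3 = f(0.250000, 1.473020) = 0.707418
  k4 = f(0.500000, 1.653709) = 1.049558
  w ← 1.300000 + (0.5/6)·(k1 + 2k2 + 2k3 + k4) = 1.666213
t=0.500000, w=1.666213:
  k1 = f(0.500000, 1.666213) = 1.054809
  k2 = f(0.750000, 1.929915) = 1.609314
  k3 = f(0.750000, 2.068541) = 1.667537
  k4 = f(1.000000, 2.499982) = 2.469992
  w ← 1.666213 + (0.5/6)·(k1 + 2k2 + 2k3 + k4) = 2.506088
w(1) ≈ 2.5061

2.5061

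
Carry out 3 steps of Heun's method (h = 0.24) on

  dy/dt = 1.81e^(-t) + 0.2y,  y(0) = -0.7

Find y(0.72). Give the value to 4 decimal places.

Heun: k1 = f(t_n, y_n); k2 = f(t_n + h, y_n + h·k1); y_{n+1} = y_n + (h/2)·(k1 + k2).
t=0.000000, y=-0.700000:
  k1 = f(0.000000, -0.700000) = 1.670000
  k2 = f(0.240000, -0.299200) = 1.363956
  y ← -0.700000 + (0.24/2)·(1.670000 + 1.363956) = -0.335925
t=0.240000, y=-0.335925:
  k1 = f(0.240000, -0.335925) = 1.356611
  k2 = f(0.480000, -0.010338) = 1.117930
  y ← -0.335925 + (0.24/2)·(1.356611 + 1.117930) = -0.038980
t=0.480000, y=-0.038980:
  k1 = f(0.480000, -0.038980) = 1.112202
  k2 = f(0.720000, 0.227948) = 0.926611
  y ← -0.038980 + (0.24/2)·(1.112202 + 0.926611) = 0.205677
y(0.72) ≈ 0.2057

0.2057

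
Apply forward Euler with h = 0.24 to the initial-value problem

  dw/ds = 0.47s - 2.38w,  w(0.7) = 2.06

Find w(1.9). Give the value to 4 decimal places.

Euler: w_{n+1} = w_n + h·f(s_n, w_n).
s=0.700000, w=2.060000: f=-4.573800 → w ← 2.060000 + 0.24·(-4.573800) = 0.962288
s=0.940000, w=0.962288: f=-1.848445 → w ← 0.962288 + 0.24·(-1.848445) = 0.518661
s=1.180000, w=0.518661: f=-0.679813 → w ← 0.518661 + 0.24·(-0.679813) = 0.355506
s=1.420000, w=0.355506: f=-0.178704 → w ← 0.355506 + 0.24·(-0.178704) = 0.312617
s=1.660000, w=0.312617: f=0.036172 → w ← 0.312617 + 0.24·0.036172 = 0.321298
w(1.9) ≈ 0.3213

0.3213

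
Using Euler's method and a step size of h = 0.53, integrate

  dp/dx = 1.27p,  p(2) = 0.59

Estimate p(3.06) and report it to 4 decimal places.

Euler: p_{n+1} = p_n + h·f(x_n, p_n).
x=2.000000, p=0.590000: f=0.749300 → p ← 0.590000 + 0.53·0.749300 = 0.987129
x=2.530000, p=0.987129: f=1.253654 → p ← 0.987129 + 0.53·1.253654 = 1.651566
p(3.06) ≈ 1.6516

1.6516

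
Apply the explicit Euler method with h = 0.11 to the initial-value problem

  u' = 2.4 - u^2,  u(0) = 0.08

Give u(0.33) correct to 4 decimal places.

Euler: u_{n+1} = u_n + h·f(t_n, u_n).
t=0.000000, u=0.080000: f=2.393600 → u ← 0.080000 + 0.11·2.393600 = 0.343296
t=0.110000, u=0.343296: f=2.282148 → u ← 0.343296 + 0.11·2.282148 = 0.594332
t=0.220000, u=0.594332: f=2.046769 → u ← 0.594332 + 0.11·2.046769 = 0.819477
u(0.33) ≈ 0.8195

0.8195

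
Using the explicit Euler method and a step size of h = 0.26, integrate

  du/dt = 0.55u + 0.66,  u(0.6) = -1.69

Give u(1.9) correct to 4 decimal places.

-2.1559

Euler: u_{n+1} = u_n + h·f(t_n, u_n).
t=0.600000, u=-1.690000: f=-0.269500 → u ← -1.690000 + 0.26·(-0.269500) = -1.760070
t=0.860000, u=-1.760070: f=-0.308039 → u ← -1.760070 + 0.26·(-0.308039) = -1.840160
t=1.120000, u=-1.840160: f=-0.352088 → u ← -1.840160 + 0.26·(-0.352088) = -1.931703
t=1.380000, u=-1.931703: f=-0.402437 → u ← -1.931703 + 0.26·(-0.402437) = -2.036336
t=1.640000, u=-2.036336: f=-0.459985 → u ← -2.036336 + 0.26·(-0.459985) = -2.155933
u(1.9) ≈ -2.1559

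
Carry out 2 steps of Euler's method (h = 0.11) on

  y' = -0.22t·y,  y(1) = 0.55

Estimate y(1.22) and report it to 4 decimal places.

Euler: y_{n+1} = y_n + h·f(t_n, y_n).
t=1.000000, y=0.550000: f=-0.121000 → y ← 0.550000 + 0.11·(-0.121000) = 0.536690
t=1.110000, y=0.536690: f=-0.131060 → y ← 0.536690 + 0.11·(-0.131060) = 0.522273
y(1.22) ≈ 0.5223

0.5223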